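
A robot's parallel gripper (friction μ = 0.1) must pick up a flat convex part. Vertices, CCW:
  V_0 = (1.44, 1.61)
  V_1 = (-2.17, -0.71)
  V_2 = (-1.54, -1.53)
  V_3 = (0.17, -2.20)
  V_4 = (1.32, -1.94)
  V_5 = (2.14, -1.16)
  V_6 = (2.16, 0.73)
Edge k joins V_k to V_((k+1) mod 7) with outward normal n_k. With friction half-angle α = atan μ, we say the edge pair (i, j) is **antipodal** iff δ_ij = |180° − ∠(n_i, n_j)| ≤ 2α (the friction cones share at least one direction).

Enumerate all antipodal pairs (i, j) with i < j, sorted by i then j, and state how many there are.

count = 2; pairs: (0,4), (1,6)

α = atan 0.1 = 5.71°;  2α = 11.42°
n_0 = (-0.5406, +0.8413)
n_1 = (-0.7930, -0.6092)
n_2 = (-0.3648, -0.9311)
n_3 = (+0.2205, -0.9754)
n_4 = (+0.6892, -0.7246)
n_5 = (+0.9999, -0.0106)
n_6 = (+0.7740, +0.6332)
  (0,1): δ = 85.19°  ·
  (0,2): δ = 54.12°  ·
  (0,3): δ = 19.99°  ·
  (0,4): δ = 10.84°  ✓
  (0,5): δ = 56.67°  ·
  (0,6): δ = 96.56°  ·
  (1,2): δ = 148.93°  ·
  (1,3): δ = 114.80°  ·
  (1,4): δ = 83.97°  ·
  (1,5): δ = 38.14°  ·
  (1,6): δ = 1.75°  ✓
  (2,3): δ = 145.86°  ·
  (2,4): δ = 115.04°  ·
  (2,5): δ = 69.21°  ·
  (2,6): δ = 29.31°  ·
  (3,4): δ = 149.17°  ·
  (3,5): δ = 103.35°  ·
  (3,6): δ = 63.45°  ·
  (4,5): δ = 134.17°  ·
  (4,6): δ = 94.28°  ·
  (5,6): δ = 140.10°  ·
antipodal pairs: 2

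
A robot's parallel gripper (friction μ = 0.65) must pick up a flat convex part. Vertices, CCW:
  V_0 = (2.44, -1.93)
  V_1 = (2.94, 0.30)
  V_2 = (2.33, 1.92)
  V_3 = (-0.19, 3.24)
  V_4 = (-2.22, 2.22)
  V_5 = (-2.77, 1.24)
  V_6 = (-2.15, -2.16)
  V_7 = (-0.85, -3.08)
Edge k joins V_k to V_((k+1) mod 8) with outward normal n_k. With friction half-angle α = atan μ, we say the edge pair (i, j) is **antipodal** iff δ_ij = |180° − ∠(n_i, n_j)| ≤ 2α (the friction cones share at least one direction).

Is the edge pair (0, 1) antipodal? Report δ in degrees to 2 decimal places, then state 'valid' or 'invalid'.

δ = 146.73°, invalid

α = atan 0.65 = 33.02°;  2α = 66.05°
edge 0: e_0 = (+0.50, +2.23);  n_0 = (+0.9758, -0.2188)
edge 1: e_1 = (-0.61, +1.62);  n_1 = (+0.9359, +0.3524)
∠(n_0, n_1) = 33.27°
δ = |180° − 33.27°| = 146.73°
146.73° > 2α = 66.05°  →  invalid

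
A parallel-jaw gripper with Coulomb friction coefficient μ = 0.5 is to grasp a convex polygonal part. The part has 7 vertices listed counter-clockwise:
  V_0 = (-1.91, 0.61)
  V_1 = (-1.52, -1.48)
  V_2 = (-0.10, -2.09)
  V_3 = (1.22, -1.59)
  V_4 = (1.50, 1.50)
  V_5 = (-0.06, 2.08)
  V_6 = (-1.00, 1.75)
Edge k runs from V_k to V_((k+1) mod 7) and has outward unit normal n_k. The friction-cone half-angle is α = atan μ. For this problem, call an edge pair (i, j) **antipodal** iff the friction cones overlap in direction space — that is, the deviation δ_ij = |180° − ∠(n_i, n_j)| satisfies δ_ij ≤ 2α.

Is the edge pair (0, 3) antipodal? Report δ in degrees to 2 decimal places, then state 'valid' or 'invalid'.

α = atan 0.5 = 26.57°;  2α = 53.13°
edge 0: e_0 = (+0.39, -2.09);  n_0 = (-0.9830, -0.1834)
edge 3: e_3 = (+0.28, +3.09);  n_3 = (+0.9959, -0.0902)
∠(n_0, n_3) = 164.25°
δ = |180° − 164.25°| = 15.75°
15.75° ≤ 2α = 53.13°  →  valid

δ = 15.75°, valid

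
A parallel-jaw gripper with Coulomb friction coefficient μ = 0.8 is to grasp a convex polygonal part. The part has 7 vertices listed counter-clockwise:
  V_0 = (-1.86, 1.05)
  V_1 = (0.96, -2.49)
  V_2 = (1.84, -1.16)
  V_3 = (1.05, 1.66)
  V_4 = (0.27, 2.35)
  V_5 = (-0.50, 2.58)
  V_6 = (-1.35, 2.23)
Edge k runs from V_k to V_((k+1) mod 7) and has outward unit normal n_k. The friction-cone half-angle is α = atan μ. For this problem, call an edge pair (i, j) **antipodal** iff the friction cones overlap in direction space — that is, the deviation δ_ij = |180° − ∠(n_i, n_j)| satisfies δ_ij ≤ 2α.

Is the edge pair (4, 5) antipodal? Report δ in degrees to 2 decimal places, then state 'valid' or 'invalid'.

α = atan 0.8 = 38.66°;  2α = 77.32°
edge 4: e_4 = (-0.77, +0.23);  n_4 = (+0.2862, +0.9582)
edge 5: e_5 = (-0.85, -0.35);  n_5 = (-0.3807, +0.9247)
∠(n_4, n_5) = 39.01°
δ = |180° − 39.01°| = 140.99°
140.99° > 2α = 77.32°  →  invalid

δ = 140.99°, invalid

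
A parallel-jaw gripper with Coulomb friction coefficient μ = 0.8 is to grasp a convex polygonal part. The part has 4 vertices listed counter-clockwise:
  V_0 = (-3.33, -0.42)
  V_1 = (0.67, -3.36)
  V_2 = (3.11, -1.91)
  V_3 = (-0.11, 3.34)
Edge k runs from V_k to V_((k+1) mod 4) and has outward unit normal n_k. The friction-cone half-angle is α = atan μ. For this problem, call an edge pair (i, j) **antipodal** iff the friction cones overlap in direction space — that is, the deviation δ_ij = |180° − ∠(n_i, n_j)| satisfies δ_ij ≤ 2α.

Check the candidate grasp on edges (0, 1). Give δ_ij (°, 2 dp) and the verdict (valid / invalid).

δ = 112.96°, invalid

α = atan 0.8 = 38.66°;  2α = 77.32°
edge 0: e_0 = (+4.00, -2.94);  n_0 = (-0.5922, -0.8058)
edge 1: e_1 = (+2.44, +1.45);  n_1 = (+0.5109, -0.8597)
∠(n_0, n_1) = 67.04°
δ = |180° − 67.04°| = 112.96°
112.96° > 2α = 77.32°  →  invalid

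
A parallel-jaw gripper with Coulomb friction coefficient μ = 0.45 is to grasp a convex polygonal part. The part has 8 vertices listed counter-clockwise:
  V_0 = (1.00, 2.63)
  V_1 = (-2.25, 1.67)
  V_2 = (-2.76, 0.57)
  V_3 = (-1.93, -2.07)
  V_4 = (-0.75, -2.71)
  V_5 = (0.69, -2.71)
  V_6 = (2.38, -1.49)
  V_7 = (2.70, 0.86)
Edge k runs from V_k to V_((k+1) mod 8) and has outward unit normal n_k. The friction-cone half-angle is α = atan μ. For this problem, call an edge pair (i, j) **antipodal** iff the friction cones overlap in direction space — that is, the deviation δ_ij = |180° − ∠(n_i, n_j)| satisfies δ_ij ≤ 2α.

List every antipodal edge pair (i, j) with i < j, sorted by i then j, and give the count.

α = atan 0.45 = 24.23°;  2α = 48.46°
n_0 = (-0.2833, +0.9590)
n_1 = (-0.9072, +0.4206)
n_2 = (-0.9540, -0.2999)
n_3 = (-0.4768, -0.8790)
n_4 = (+0.0000, -1.0000)
n_5 = (+0.5853, -0.8108)
n_6 = (+0.9909, -0.1349)
n_7 = (+0.7212, +0.6927)
  (0,1): δ = 131.33°  ·
  (0,2): δ = 89.00°  ·
  (0,3): δ = 44.93°  ✓
  (0,4): δ = 16.46°  ✓
  (0,5): δ = 19.37°  ✓
  (0,6): δ = 65.79°  ·
  (0,7): δ = 117.39°  ·
  (1,2): δ = 137.67°  ·
  (1,3): δ = 93.60°  ·
  (1,4): δ = 65.13°  ·
  (1,5): δ = 29.30°  ✓
  (1,6): δ = 17.12°  ✓
  (1,7): δ = 68.72°  ·
  (2,3): δ = 135.93°  ·
  (2,4): δ = 107.45°  ·
  (2,5): δ = 71.63°  ·
  (2,6): δ = 25.21°  ✓
  (2,7): δ = 26.39°  ✓
  (3,4): δ = 151.53°  ·
  (3,5): δ = 115.70°  ·
  (3,6): δ = 69.28°  ·
  (3,7): δ = 17.68°  ✓
  (4,5): δ = 144.17°  ·
  (4,6): δ = 97.75°  ·
  (4,7): δ = 46.16°  ✓
  (5,6): δ = 133.58°  ·
  (5,7): δ = 81.98°  ·
  (6,7): δ = 128.40°  ·
antipodal pairs: 9

count = 9; pairs: (0,3), (0,4), (0,5), (1,5), (1,6), (2,6), (2,7), (3,7), (4,7)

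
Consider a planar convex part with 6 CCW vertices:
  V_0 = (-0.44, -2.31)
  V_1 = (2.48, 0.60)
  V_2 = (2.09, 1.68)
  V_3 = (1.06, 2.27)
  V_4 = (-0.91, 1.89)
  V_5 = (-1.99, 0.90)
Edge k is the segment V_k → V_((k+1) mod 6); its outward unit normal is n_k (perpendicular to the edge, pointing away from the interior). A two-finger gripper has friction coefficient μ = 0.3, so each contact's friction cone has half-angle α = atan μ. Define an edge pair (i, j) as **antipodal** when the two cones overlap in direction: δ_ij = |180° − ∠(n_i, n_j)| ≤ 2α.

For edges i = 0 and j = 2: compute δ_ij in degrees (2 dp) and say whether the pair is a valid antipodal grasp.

δ = 74.71°, invalid

α = atan 0.3 = 16.70°;  2α = 33.40°
edge 0: e_0 = (+2.92, +2.91);  n_0 = (+0.7059, -0.7083)
edge 2: e_2 = (-1.03, +0.59);  n_2 = (+0.4970, +0.8677)
∠(n_0, n_2) = 105.29°
δ = |180° − 105.29°| = 74.71°
74.71° > 2α = 33.40°  →  invalid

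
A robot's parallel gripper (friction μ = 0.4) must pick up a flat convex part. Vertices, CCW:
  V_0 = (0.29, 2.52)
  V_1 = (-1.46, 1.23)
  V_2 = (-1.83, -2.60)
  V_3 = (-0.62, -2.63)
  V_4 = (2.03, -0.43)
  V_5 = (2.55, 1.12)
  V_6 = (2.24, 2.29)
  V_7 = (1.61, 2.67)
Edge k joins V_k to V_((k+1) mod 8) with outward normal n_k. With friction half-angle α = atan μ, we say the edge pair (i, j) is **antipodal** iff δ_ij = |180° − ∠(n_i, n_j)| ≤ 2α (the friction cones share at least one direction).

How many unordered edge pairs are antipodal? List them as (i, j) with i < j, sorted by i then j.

α = atan 0.4 = 21.80°;  2α = 43.60°
n_0 = (-0.5934, +0.8049)
n_1 = (-0.9954, +0.0962)
n_2 = (-0.0248, -0.9997)
n_3 = (+0.6388, -0.7694)
n_4 = (+0.9481, -0.3181)
n_5 = (+0.9666, +0.2561)
n_6 = (+0.5165, +0.8563)
n_7 = (-0.1129, +0.9936)
  (0,1): δ = 131.91°  ·
  (0,2): δ = 37.82°  ✓
  (0,3): δ = 3.30°  ✓
  (0,4): δ = 35.06°  ✓
  (0,5): δ = 68.44°  ·
  (0,6): δ = 112.51°  ·
  (0,7): δ = 150.09°  ·
  (1,2): δ = 85.90°  ·
  (1,3): δ = 44.78°  ·
  (1,4): δ = 13.03°  ✓
  (1,5): δ = 20.36°  ✓
  (1,6): δ = 64.42°  ·
  (1,7): δ = 102.00°  ·
  (2,3): δ = 138.88°  ·
  (2,4): δ = 107.13°  ·
  (2,5): δ = 73.74°  ·
  (2,6): δ = 29.68°  ✓
  (2,7): δ = 7.90°  ✓
  (3,4): δ = 148.24°  ·
  (3,5): δ = 114.86°  ·
  (3,6): δ = 70.80°  ·
  (3,7): δ = 33.22°  ✓
  (4,5): δ = 146.61°  ·
  (4,6): δ = 102.55°  ·
  (4,7): δ = 64.97°  ·
  (5,6): δ = 135.94°  ·
  (5,7): δ = 98.36°  ·
  (6,7): δ = 142.42°  ·
antipodal pairs: 8

count = 8; pairs: (0,2), (0,3), (0,4), (1,4), (1,5), (2,6), (2,7), (3,7)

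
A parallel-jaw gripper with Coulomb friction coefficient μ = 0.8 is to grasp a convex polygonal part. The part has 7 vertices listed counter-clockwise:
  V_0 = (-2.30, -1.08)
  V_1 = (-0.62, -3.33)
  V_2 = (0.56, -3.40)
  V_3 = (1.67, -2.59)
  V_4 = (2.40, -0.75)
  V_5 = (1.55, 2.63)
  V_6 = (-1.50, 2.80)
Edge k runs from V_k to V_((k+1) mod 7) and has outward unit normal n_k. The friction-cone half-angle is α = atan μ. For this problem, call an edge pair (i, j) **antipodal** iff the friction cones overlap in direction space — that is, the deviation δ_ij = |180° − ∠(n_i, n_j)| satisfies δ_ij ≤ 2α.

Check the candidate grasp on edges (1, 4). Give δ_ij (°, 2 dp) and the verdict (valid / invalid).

δ = 72.49°, valid

α = atan 0.8 = 38.66°;  2α = 77.32°
edge 1: e_1 = (+1.18, -0.07);  n_1 = (-0.0592, -0.9982)
edge 4: e_4 = (-0.85, +3.38);  n_4 = (+0.9698, +0.2439)
∠(n_1, n_4) = 107.51°
δ = |180° − 107.51°| = 72.49°
72.49° ≤ 2α = 77.32°  →  valid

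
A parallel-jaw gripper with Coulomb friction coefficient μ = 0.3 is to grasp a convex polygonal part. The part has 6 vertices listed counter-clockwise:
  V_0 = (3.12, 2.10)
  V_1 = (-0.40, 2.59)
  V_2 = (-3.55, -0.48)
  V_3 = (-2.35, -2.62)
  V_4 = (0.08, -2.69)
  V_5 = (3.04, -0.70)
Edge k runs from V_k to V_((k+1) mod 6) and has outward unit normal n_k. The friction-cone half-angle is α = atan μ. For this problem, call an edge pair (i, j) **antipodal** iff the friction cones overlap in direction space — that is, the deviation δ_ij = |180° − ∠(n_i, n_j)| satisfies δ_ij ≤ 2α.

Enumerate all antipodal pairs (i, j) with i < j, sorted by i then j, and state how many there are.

α = atan 0.3 = 16.70°;  2α = 33.40°
n_0 = (+0.1379, +0.9904)
n_1 = (-0.6980, +0.7161)
n_2 = (-0.8722, -0.4891)
n_3 = (-0.0288, -0.9996)
n_4 = (+0.5579, -0.8299)
n_5 = (+0.9996, -0.0286)
  (0,1): δ = 127.81°  ·
  (0,2): δ = 52.79°  ·
  (0,3): δ = 6.27°  ✓
  (0,4): δ = 41.84°  ·
  (0,5): δ = 96.29°  ·
  (1,2): δ = 104.98°  ·
  (1,3): δ = 45.91°  ·
  (1,4): δ = 10.35°  ✓
  (1,5): δ = 44.10°  ·
  (2,3): δ = 120.93°  ·
  (2,4): δ = 85.37°  ·
  (2,5): δ = 30.92°  ✓
  (3,4): δ = 144.44°  ·
  (3,5): δ = 89.99°  ·
  (4,5): δ = 125.55°  ·
antipodal pairs: 3

count = 3; pairs: (0,3), (1,4), (2,5)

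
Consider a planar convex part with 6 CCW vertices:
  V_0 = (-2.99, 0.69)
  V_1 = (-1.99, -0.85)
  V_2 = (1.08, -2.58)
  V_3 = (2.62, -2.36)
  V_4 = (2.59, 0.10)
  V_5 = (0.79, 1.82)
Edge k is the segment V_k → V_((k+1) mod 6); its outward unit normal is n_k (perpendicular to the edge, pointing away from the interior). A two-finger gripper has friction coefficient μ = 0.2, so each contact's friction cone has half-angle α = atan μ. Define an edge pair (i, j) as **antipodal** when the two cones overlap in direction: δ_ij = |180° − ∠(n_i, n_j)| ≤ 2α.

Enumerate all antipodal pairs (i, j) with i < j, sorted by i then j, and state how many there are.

count = 3; pairs: (0,4), (1,4), (2,5)

α = atan 0.2 = 11.31°;  2α = 22.62°
n_0 = (-0.8387, -0.5446)
n_1 = (-0.4909, -0.8712)
n_2 = (+0.1414, -0.9899)
n_3 = (+0.9999, +0.0122)
n_4 = (+0.6909, +0.7230)
n_5 = (-0.2864, +0.9581)
  (0,1): δ = 152.40°  ·
  (0,2): δ = 114.87°  ·
  (0,3): δ = 32.30°  ·
  (0,4): δ = 13.30°  ✓
  (0,5): δ = 73.65°  ·
  (1,2): δ = 142.47°  ·
  (1,3): δ = 59.90°  ·
  (1,4): δ = 14.30°  ✓
  (1,5): δ = 46.05°  ·
  (2,3): δ = 97.43°  ·
  (2,4): δ = 51.83°  ·
  (2,5): δ = 8.51°  ✓
  (3,4): δ = 134.40°  ·
  (3,5): δ = 74.06°  ·
  (4,5): δ = 119.66°  ·
antipodal pairs: 3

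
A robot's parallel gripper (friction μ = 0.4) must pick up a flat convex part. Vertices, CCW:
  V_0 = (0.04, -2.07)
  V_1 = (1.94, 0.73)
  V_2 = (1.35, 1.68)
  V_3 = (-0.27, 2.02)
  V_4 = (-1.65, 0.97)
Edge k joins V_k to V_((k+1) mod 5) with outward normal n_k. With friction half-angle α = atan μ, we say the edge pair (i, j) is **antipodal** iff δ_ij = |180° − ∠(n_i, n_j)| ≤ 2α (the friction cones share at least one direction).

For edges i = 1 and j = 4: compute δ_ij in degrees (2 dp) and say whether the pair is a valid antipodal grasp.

δ = 2.77°, valid

α = atan 0.4 = 21.80°;  2α = 43.60°
edge 1: e_1 = (-0.59, +0.95);  n_1 = (+0.8495, +0.5276)
edge 4: e_4 = (+1.69, -3.04);  n_4 = (-0.8740, -0.4859)
∠(n_1, n_4) = 177.23°
δ = |180° − 177.23°| = 2.77°
2.77° ≤ 2α = 43.60°  →  valid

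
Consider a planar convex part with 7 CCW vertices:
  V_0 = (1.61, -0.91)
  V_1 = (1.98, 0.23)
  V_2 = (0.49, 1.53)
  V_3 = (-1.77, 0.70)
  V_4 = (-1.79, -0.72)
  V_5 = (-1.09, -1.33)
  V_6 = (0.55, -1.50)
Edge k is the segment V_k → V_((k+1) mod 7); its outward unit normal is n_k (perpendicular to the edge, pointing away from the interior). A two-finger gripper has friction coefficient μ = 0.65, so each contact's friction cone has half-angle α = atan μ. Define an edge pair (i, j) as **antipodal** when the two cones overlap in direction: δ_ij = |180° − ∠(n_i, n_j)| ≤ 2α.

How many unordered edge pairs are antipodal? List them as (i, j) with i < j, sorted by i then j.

α = atan 0.65 = 33.02°;  2α = 66.05°
n_0 = (+0.9512, -0.3087)
n_1 = (+0.6574, +0.7535)
n_2 = (-0.3447, +0.9387)
n_3 = (-0.9999, +0.0141)
n_4 = (-0.6570, -0.7539)
n_5 = (-0.1031, -0.9947)
n_6 = (+0.4863, -0.8738)
  (0,1): δ = 113.12°  ·
  (0,2): δ = 51.85°  ✓
  (0,3): δ = 17.17°  ✓
  (0,4): δ = 66.91°  ·
  (0,5): δ = 102.06°  ·
  (0,6): δ = 137.08°  ·
  (1,2): δ = 118.73°  ·
  (1,3): δ = 49.70°  ✓
  (1,4): δ = 0.03°  ✓
  (1,5): δ = 35.19°  ✓
  (1,6): δ = 70.20°  ·
  (2,3): δ = 110.97°  ·
  (2,4): δ = 61.24°  ✓
  (2,5): δ = 26.08°  ✓
  (2,6): δ = 8.93°  ✓
  (3,4): δ = 130.26°  ·
  (3,5): δ = 95.11°  ·
  (3,6): δ = 60.09°  ✓
  (4,5): δ = 144.85°  ·
  (4,6): δ = 109.83°  ·
  (5,6): δ = 144.98°  ·
antipodal pairs: 9

count = 9; pairs: (0,2), (0,3), (1,3), (1,4), (1,5), (2,4), (2,5), (2,6), (3,6)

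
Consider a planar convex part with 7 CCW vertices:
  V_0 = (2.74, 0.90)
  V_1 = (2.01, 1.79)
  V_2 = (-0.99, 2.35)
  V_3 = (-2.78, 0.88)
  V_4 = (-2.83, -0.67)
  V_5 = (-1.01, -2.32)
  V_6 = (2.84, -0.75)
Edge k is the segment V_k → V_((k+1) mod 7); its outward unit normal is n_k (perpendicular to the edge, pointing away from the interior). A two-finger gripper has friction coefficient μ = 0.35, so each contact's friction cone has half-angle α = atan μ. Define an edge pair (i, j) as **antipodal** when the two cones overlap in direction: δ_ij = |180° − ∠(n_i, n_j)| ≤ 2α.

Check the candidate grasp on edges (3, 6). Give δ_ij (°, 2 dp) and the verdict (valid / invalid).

δ = 5.32°, valid

α = atan 0.35 = 19.29°;  2α = 38.58°
edge 3: e_3 = (-0.05, -1.55);  n_3 = (-0.9995, +0.0322)
edge 6: e_6 = (-0.10, +1.65);  n_6 = (+0.9982, +0.0605)
∠(n_3, n_6) = 174.68°
δ = |180° − 174.68°| = 5.32°
5.32° ≤ 2α = 38.58°  →  valid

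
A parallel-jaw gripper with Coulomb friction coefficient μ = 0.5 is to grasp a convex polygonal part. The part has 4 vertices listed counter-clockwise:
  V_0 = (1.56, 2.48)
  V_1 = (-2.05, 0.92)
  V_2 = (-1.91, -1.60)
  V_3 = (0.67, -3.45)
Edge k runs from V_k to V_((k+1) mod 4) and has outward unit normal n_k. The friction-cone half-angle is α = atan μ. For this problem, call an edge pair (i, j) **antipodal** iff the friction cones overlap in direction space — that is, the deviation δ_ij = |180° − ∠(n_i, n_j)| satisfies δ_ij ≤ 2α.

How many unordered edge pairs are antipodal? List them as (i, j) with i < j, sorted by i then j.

count = 1; pairs: (1,3)

α = atan 0.5 = 26.57°;  2α = 53.13°
n_0 = (-0.3967, +0.9180)
n_1 = (-0.9985, -0.0555)
n_2 = (-0.5827, -0.8127)
n_3 = (+0.9889, -0.1484)
  (0,1): δ = 110.19°  ·
  (0,2): δ = 59.01°  ·
  (0,3): δ = 58.09°  ·
  (1,2): δ = 128.82°  ·
  (1,3): δ = 11.72°  ✓
  (2,3): δ = 62.89°  ·
antipodal pairs: 1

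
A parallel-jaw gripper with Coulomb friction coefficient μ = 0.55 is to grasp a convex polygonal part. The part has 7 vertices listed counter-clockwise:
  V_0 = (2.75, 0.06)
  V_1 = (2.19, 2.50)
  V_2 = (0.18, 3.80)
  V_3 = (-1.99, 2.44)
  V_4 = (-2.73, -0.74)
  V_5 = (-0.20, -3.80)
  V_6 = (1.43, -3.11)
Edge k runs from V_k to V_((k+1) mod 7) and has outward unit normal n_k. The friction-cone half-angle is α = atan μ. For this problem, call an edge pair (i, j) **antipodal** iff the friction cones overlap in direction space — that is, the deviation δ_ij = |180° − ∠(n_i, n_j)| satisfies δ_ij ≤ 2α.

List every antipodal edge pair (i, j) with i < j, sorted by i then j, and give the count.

α = atan 0.55 = 28.81°;  2α = 57.62°
n_0 = (+0.9747, +0.2237)
n_1 = (+0.5431, +0.8397)
n_2 = (-0.5311, +0.8473)
n_3 = (-0.9740, +0.2266)
n_4 = (-0.7707, -0.6372)
n_5 = (+0.3898, -0.9209)
n_6 = (+0.9232, -0.3844)
  (0,1): δ = 135.82°  ·
  (0,2): δ = 70.85°  ·
  (0,3): δ = 26.03°  ✓
  (0,4): δ = 26.66°  ✓
  (0,5): δ = 100.02°  ·
  (0,6): δ = 144.47°  ·
  (1,2): δ = 115.03°  ·
  (1,3): δ = 70.21°  ·
  (1,4): δ = 17.52°  ✓
  (1,5): δ = 55.84°  ✓
  (1,6): δ = 100.29°  ·
  (2,3): δ = 135.18°  ·
  (2,4): δ = 82.49°  ·
  (2,5): δ = 9.13°  ✓
  (2,6): δ = 35.32°  ✓
  (3,4): δ = 127.32°  ·
  (3,5): δ = 53.96°  ✓
  (3,6): δ = 9.51°  ✓
  (4,5): δ = 106.64°  ·
  (4,6): δ = 62.19°  ·
  (5,6): δ = 135.55°  ·
antipodal pairs: 8

count = 8; pairs: (0,3), (0,4), (1,4), (1,5), (2,5), (2,6), (3,5), (3,6)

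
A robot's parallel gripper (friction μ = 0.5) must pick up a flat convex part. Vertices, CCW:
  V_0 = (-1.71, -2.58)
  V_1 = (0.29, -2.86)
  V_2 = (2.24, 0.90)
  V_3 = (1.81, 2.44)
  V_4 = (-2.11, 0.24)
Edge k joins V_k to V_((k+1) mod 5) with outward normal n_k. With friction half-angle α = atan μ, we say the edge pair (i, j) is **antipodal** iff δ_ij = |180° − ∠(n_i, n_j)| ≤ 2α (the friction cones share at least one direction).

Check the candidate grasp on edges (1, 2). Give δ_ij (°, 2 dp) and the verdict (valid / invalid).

α = atan 0.5 = 26.57°;  2α = 53.13°
edge 1: e_1 = (+1.95, +3.76);  n_1 = (+0.8877, -0.4604)
edge 2: e_2 = (-0.43, +1.54);  n_2 = (+0.9632, +0.2689)
∠(n_1, n_2) = 43.01°
δ = |180° − 43.01°| = 136.99°
136.99° > 2α = 53.13°  →  invalid

δ = 136.99°, invalid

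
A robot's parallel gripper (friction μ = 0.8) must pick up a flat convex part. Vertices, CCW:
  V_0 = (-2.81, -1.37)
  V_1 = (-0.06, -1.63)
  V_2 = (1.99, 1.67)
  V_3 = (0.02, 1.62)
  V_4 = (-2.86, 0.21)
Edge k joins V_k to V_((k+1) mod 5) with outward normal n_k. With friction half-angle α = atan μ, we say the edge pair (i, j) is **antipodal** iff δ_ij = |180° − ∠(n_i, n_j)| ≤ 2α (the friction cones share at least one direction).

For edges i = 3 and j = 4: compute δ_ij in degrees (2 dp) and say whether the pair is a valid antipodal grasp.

α = atan 0.8 = 38.66°;  2α = 77.32°
edge 3: e_3 = (-2.88, -1.41);  n_3 = (-0.4397, +0.8981)
edge 4: e_4 = (+0.05, -1.58);  n_4 = (-0.9995, -0.0316)
∠(n_3, n_4) = 65.73°
δ = |180° − 65.73°| = 114.27°
114.27° > 2α = 77.32°  →  invalid

δ = 114.27°, invalid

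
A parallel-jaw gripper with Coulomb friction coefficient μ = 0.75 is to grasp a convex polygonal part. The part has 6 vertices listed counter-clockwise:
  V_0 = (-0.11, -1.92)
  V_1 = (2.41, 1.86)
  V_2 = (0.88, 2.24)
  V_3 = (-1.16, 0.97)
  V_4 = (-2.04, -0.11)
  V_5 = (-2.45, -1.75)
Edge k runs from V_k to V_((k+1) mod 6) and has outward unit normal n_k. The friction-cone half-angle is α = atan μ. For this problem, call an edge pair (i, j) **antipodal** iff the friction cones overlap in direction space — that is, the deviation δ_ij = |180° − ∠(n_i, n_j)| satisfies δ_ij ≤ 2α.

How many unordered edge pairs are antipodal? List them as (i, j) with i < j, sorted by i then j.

α = atan 0.75 = 36.87°;  2α = 73.74°
n_0 = (+0.8321, -0.5547)
n_1 = (+0.2410, +0.9705)
n_2 = (-0.5285, +0.8489)
n_3 = (-0.7752, +0.6317)
n_4 = (-0.9701, +0.2425)
n_5 = (-0.0725, -0.9974)
  (0,1): δ = 70.26°  ✓
  (0,2): δ = 24.41°  ✓
  (0,3): δ = 5.48°  ✓
  (0,4): δ = 19.65°  ✓
  (0,5): δ = 119.53°  ·
  (1,2): δ = 134.15°  ·
  (1,3): δ = 115.23°  ·
  (1,4): δ = 90.09°  ·
  (1,5): δ = 9.79°  ✓
  (2,3): δ = 161.08°  ·
  (2,4): δ = 135.94°  ·
  (2,5): δ = 36.06°  ✓
  (3,4): δ = 154.86°  ·
  (3,5): δ = 54.98°  ✓
  (4,5): δ = 80.12°  ·
antipodal pairs: 7

count = 7; pairs: (0,1), (0,2), (0,3), (0,4), (1,5), (2,5), (3,5)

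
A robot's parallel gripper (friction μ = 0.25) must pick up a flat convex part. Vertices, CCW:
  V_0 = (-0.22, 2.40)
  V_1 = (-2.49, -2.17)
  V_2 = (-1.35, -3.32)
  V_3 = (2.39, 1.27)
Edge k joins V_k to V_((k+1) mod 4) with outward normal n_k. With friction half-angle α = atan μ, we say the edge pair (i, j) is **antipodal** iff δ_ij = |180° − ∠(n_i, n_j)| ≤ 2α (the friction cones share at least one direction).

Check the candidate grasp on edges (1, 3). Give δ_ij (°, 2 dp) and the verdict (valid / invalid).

δ = 21.84°, valid

α = atan 0.25 = 14.04°;  2α = 28.07°
edge 1: e_1 = (+1.14, -1.15);  n_1 = (-0.7102, -0.7040)
edge 3: e_3 = (-2.61, +1.13);  n_3 = (+0.3973, +0.9177)
∠(n_1, n_3) = 158.16°
δ = |180° − 158.16°| = 21.84°
21.84° ≤ 2α = 28.07°  →  valid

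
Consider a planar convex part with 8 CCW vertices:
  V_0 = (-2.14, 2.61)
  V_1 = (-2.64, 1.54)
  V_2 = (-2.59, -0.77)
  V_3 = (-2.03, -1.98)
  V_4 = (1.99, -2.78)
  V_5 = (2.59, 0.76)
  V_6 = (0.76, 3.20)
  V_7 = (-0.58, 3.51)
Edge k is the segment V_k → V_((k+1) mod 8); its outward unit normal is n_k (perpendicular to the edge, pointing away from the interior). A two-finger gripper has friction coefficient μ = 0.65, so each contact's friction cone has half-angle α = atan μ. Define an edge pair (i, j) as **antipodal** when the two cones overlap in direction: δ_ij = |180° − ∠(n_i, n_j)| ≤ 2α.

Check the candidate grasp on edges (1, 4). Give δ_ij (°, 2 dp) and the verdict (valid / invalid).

α = atan 0.65 = 33.02°;  2α = 66.05°
edge 1: e_1 = (+0.05, -2.31);  n_1 = (-0.9998, -0.0216)
edge 4: e_4 = (+0.60, +3.54);  n_4 = (+0.9859, -0.1671)
∠(n_1, n_4) = 169.14°
δ = |180° − 169.14°| = 10.86°
10.86° ≤ 2α = 66.05°  →  valid

δ = 10.86°, valid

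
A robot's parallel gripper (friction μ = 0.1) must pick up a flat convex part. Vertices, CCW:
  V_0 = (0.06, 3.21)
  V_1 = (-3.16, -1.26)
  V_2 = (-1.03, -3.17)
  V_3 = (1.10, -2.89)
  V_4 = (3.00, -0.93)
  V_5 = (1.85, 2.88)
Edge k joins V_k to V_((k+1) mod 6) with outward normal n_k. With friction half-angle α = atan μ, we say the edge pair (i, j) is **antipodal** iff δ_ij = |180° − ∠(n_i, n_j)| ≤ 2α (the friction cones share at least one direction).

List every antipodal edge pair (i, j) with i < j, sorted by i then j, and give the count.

α = atan 0.1 = 5.71°;  2α = 11.42°
n_0 = (-0.8114, +0.5845)
n_1 = (-0.6676, -0.7445)
n_2 = (+0.1303, -0.9915)
n_3 = (+0.7180, -0.6960)
n_4 = (+0.9573, +0.2890)
n_5 = (+0.1813, +0.9834)
  (0,1): δ = 96.12°  ·
  (0,2): δ = 46.74°  ·
  (0,3): δ = 8.34°  ✓
  (0,4): δ = 52.56°  ·
  (0,5): δ = 115.32°  ·
  (1,2): δ = 130.63°  ·
  (1,3): δ = 92.23°  ·
  (1,4): δ = 31.32°  ·
  (1,5): δ = 31.44°  ·
  (2,3): δ = 141.60°  ·
  (2,4): δ = 80.69°  ·
  (2,5): δ = 17.93°  ·
  (3,4): δ = 119.09°  ·
  (3,5): δ = 56.34°  ·
  (4,5): δ = 117.24°  ·
antipodal pairs: 1

count = 1; pairs: (0,3)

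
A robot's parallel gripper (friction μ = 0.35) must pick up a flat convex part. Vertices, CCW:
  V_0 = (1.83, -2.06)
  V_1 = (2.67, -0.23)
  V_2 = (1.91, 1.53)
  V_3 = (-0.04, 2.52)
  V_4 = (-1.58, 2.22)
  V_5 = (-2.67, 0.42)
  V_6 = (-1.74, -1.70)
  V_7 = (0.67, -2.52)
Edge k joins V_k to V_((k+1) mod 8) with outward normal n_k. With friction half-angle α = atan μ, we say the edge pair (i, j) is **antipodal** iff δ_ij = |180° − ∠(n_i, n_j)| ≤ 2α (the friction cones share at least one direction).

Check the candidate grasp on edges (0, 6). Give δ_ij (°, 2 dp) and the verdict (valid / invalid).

α = atan 0.35 = 19.29°;  2α = 38.58°
edge 0: e_0 = (+0.84, +1.83);  n_0 = (+0.9088, -0.4172)
edge 6: e_6 = (+2.41, -0.82);  n_6 = (-0.3221, -0.9467)
∠(n_0, n_6) = 84.13°
δ = |180° − 84.13°| = 95.87°
95.87° > 2α = 38.58°  →  invalid

δ = 95.87°, invalid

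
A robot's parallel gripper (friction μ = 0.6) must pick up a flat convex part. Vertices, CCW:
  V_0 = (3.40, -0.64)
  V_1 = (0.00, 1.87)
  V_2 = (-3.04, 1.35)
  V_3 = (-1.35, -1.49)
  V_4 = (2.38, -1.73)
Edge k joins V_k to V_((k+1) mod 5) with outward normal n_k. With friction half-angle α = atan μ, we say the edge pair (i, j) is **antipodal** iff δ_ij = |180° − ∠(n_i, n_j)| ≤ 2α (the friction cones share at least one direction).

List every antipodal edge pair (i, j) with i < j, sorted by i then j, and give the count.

α = atan 0.6 = 30.96°;  2α = 61.93°
n_0 = (+0.5939, +0.8045)
n_1 = (-0.1686, +0.9857)
n_2 = (-0.8594, -0.5114)
n_3 = (-0.0642, -0.9979)
n_4 = (+0.7302, -0.6833)
  (0,1): δ = 133.86°  ·
  (0,2): δ = 22.81°  ✓
  (0,3): δ = 32.75°  ✓
  (0,4): δ = 83.34°  ·
  (1,2): δ = 68.95°  ·
  (1,3): δ = 13.39°  ✓
  (1,4): δ = 37.19°  ✓
  (2,3): δ = 124.44°  ·
  (2,4): δ = 73.86°  ·
  (3,4): δ = 129.42°  ·
antipodal pairs: 4

count = 4; pairs: (0,2), (0,3), (1,3), (1,4)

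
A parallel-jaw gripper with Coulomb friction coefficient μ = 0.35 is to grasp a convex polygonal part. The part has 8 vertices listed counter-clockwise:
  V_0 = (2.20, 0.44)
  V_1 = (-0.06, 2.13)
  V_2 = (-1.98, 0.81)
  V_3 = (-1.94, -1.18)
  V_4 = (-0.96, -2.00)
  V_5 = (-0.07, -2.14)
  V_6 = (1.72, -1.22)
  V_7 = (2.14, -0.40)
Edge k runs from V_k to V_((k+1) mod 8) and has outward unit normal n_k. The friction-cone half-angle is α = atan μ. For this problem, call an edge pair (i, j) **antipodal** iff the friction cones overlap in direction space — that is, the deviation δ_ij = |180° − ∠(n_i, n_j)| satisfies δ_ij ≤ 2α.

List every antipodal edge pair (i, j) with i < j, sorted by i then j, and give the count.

α = atan 0.35 = 19.29°;  2α = 38.58°
n_0 = (+0.5989, +0.8008)
n_1 = (-0.5665, +0.8240)
n_2 = (-0.9998, -0.0201)
n_3 = (-0.6417, -0.7669)
n_4 = (-0.1554, -0.9879)
n_5 = (+0.4571, -0.8894)
n_6 = (+0.8900, -0.4559)
n_7 = (+0.9975, -0.0712)
  (0,1): δ = 108.70°  ·
  (0,2): δ = 52.06°  ·
  (0,3): δ = 3.13°  ✓
  (0,4): δ = 27.85°  ✓
  (0,5): δ = 63.99°  ·
  (0,6): δ = 99.67°  ·
  (0,7): δ = 122.70°  ·
  (1,2): δ = 123.36°  ·
  (1,3): δ = 74.43°  ·
  (1,4): δ = 43.45°  ·
  (1,5): δ = 7.31°  ✓
  (1,6): δ = 28.37°  ✓
  (1,7): δ = 51.41°  ·
  (2,3): δ = 131.07°  ·
  (2,4): δ = 100.09°  ·
  (2,5): δ = 63.95°  ·
  (2,6): δ = 28.27°  ✓
  (2,7): δ = 5.24°  ✓
  (3,4): δ = 149.02°  ·
  (3,5): δ = 112.88°  ·
  (3,6): δ = 77.20°  ·
  (3,7): δ = 54.17°  ·
  (4,5): δ = 143.86°  ·
  (4,6): δ = 108.18°  ·
  (4,7): δ = 85.15°  ·
  (5,6): δ = 144.32°  ·
  (5,7): δ = 121.29°  ·
  (6,7): δ = 156.96°  ·
antipodal pairs: 6

count = 6; pairs: (0,3), (0,4), (1,5), (1,6), (2,6), (2,7)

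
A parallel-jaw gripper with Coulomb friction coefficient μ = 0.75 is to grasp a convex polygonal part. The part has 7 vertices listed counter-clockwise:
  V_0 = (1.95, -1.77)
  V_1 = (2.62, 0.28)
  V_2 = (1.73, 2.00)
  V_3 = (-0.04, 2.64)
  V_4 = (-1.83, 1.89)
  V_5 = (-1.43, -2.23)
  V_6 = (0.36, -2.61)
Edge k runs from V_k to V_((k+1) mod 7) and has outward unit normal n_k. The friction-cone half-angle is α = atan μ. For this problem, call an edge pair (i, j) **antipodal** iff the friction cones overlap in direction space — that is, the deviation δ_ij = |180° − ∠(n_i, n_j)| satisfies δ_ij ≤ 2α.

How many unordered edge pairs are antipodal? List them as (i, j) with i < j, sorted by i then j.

count = 10; pairs: (0,3), (0,4), (1,4), (1,5), (2,4), (2,5), (2,6), (3,5), (3,6), (4,6)

α = atan 0.75 = 36.87°;  2α = 73.74°
n_0 = (+0.9505, -0.3107)
n_1 = (+0.8881, +0.4596)
n_2 = (+0.3400, +0.9404)
n_3 = (-0.3864, +0.9223)
n_4 = (-0.9953, -0.0966)
n_5 = (-0.2077, -0.9782)
n_6 = (+0.4671, -0.8842)
  (0,1): δ = 134.54°  ·
  (0,2): δ = 91.78°  ·
  (0,3): δ = 49.17°  ✓
  (0,4): δ = 23.64°  ✓
  (0,5): δ = 96.11°  ·
  (0,6): δ = 135.95°  ·
  (1,2): δ = 137.24°  ·
  (1,3): δ = 94.63°  ·
  (1,4): δ = 21.81°  ✓
  (1,5): δ = 50.66°  ✓
  (1,6): δ = 90.49°  ·
  (2,3): δ = 137.39°  ·
  (2,4): δ = 64.58°  ✓
  (2,5): δ = 7.89°  ✓
  (2,6): δ = 47.73°  ✓
  (3,4): δ = 107.19°  ·
  (3,5): δ = 34.72°  ✓
  (3,6): δ = 5.11°  ✓
  (4,5): δ = 107.53°  ·
  (4,6): δ = 67.70°  ✓
  (5,6): δ = 140.17°  ·
antipodal pairs: 10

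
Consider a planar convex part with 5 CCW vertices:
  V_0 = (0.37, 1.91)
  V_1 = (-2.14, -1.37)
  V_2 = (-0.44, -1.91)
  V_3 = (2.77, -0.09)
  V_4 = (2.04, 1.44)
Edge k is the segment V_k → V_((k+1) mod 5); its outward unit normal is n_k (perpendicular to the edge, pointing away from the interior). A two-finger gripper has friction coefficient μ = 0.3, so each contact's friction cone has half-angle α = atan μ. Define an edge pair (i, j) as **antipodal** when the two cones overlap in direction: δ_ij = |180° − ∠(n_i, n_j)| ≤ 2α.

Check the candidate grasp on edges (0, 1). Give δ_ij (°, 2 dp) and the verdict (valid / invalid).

α = atan 0.3 = 16.70°;  2α = 33.40°
edge 0: e_0 = (-2.51, -3.28);  n_0 = (-0.7942, +0.6077)
edge 1: e_1 = (+1.70, -0.54);  n_1 = (-0.3027, -0.9531)
∠(n_0, n_1) = 109.80°
δ = |180° − 109.80°| = 70.20°
70.20° > 2α = 33.40°  →  invalid

δ = 70.20°, invalid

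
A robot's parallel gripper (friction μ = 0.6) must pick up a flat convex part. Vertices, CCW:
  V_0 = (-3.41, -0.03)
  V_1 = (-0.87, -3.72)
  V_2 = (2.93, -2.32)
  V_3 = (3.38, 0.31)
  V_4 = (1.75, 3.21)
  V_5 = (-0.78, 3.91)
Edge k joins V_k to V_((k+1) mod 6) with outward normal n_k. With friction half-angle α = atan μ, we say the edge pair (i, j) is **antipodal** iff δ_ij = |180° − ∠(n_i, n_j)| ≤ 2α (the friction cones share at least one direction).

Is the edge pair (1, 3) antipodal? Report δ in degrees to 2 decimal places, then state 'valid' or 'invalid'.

α = atan 0.6 = 30.96°;  2α = 61.93°
edge 1: e_1 = (+3.80, +1.40);  n_1 = (+0.3457, -0.9383)
edge 3: e_3 = (-1.63, +2.90);  n_3 = (+0.8717, +0.4900)
∠(n_1, n_3) = 99.11°
δ = |180° − 99.11°| = 80.89°
80.89° > 2α = 61.93°  →  invalid

δ = 80.89°, invalid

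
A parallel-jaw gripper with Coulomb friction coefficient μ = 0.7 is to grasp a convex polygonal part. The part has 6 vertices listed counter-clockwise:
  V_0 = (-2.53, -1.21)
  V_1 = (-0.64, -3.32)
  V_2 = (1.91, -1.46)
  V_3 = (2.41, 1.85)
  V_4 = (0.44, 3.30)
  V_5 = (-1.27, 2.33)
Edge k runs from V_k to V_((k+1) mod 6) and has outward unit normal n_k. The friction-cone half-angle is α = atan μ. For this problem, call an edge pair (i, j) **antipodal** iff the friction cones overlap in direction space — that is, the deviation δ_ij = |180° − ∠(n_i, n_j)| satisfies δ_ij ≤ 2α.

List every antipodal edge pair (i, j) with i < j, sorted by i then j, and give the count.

count = 6; pairs: (0,2), (0,3), (1,4), (1,5), (2,4), (2,5)

α = atan 0.7 = 34.99°;  2α = 69.98°
n_0 = (-0.7449, -0.6672)
n_1 = (+0.5893, -0.8079)
n_2 = (+0.9888, -0.1494)
n_3 = (+0.5928, +0.8054)
n_4 = (-0.4934, +0.8698)
n_5 = (-0.9421, +0.3353)
  (0,1): δ = 95.74°  ·
  (0,2): δ = 50.44°  ✓
  (0,3): δ = 11.79°  ✓
  (0,4): δ = 77.71°  ·
  (0,5): δ = 118.56°  ·
  (1,2): δ = 134.70°  ·
  (1,3): δ = 72.46°  ·
  (1,4): δ = 6.54°  ✓
  (1,5): δ = 34.30°  ✓
  (2,3): δ = 117.76°  ·
  (2,4): δ = 51.85°  ✓
  (2,5): δ = 11.00°  ✓
  (3,4): δ = 114.08°  ·
  (3,5): δ = 73.24°  ·
  (4,5): δ = 139.16°  ·
antipodal pairs: 6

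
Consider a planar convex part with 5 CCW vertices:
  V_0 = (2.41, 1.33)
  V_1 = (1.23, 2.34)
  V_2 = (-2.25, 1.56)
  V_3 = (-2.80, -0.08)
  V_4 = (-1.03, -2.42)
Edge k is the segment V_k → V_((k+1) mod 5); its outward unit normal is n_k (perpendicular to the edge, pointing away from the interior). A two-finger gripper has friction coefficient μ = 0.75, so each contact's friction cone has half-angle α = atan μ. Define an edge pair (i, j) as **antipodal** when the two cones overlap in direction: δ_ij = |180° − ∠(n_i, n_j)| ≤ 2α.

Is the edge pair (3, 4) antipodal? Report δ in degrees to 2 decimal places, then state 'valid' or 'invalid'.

δ = 79.64°, invalid

α = atan 0.75 = 36.87°;  2α = 73.74°
edge 3: e_3 = (+1.77, -2.34);  n_3 = (-0.7975, -0.6033)
edge 4: e_4 = (+3.44, +3.75);  n_4 = (+0.7369, -0.6760)
∠(n_3, n_4) = 100.36°
δ = |180° − 100.36°| = 79.64°
79.64° > 2α = 73.74°  →  invalid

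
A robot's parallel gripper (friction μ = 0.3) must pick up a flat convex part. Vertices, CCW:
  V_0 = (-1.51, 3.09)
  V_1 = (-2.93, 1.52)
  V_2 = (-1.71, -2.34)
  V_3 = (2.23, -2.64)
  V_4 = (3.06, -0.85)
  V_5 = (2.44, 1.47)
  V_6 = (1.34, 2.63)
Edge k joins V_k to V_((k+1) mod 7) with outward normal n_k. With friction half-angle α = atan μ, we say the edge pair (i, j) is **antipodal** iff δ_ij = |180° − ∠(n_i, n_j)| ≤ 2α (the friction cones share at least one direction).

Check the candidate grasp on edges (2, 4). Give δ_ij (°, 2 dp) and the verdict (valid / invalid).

δ = 70.68°, invalid

α = atan 0.3 = 16.70°;  2α = 33.40°
edge 2: e_2 = (+3.94, -0.30);  n_2 = (-0.0759, -0.9971)
edge 4: e_4 = (-0.62, +2.32);  n_4 = (+0.9661, +0.2582)
∠(n_2, n_4) = 109.32°
δ = |180° − 109.32°| = 70.68°
70.68° > 2α = 33.40°  →  invalid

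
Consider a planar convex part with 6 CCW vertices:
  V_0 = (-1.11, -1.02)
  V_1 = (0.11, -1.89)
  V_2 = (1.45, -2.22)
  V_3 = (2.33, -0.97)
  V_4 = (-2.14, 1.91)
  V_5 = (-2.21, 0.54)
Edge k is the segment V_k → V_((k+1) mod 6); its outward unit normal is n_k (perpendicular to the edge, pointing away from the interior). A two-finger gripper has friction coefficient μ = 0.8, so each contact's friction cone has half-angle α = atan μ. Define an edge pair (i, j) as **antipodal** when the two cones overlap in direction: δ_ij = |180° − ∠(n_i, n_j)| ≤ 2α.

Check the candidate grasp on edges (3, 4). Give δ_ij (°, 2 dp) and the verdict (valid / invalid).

α = atan 0.8 = 38.66°;  2α = 77.32°
edge 3: e_3 = (-4.47, +2.88);  n_3 = (+0.5416, +0.8406)
edge 4: e_4 = (-0.07, -1.37);  n_4 = (-0.9987, +0.0510)
∠(n_3, n_4) = 119.87°
δ = |180° − 119.87°| = 60.13°
60.13° ≤ 2α = 77.32°  →  valid

δ = 60.13°, valid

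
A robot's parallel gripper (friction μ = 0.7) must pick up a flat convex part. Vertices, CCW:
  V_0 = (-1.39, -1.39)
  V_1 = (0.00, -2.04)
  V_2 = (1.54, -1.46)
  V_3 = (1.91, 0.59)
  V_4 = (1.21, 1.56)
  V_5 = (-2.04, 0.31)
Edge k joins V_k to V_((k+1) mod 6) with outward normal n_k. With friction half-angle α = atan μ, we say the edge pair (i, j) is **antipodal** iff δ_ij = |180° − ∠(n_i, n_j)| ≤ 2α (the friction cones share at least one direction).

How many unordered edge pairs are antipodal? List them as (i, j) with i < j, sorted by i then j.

count = 6; pairs: (0,3), (0,4), (1,4), (2,4), (2,5), (3,5)

α = atan 0.7 = 34.99°;  2α = 69.98°
n_0 = (-0.4236, -0.9058)
n_1 = (+0.3525, -0.9358)
n_2 = (+0.9841, -0.1776)
n_3 = (+0.8109, +0.5852)
n_4 = (-0.3590, +0.9333)
n_5 = (-0.9341, -0.3571)
  (0,1): δ = 134.30°  ·
  (0,2): δ = 75.17°  ·
  (0,3): δ = 29.12°  ✓
  (0,4): δ = 46.10°  ✓
  (0,5): δ = 135.99°  ·
  (1,2): δ = 120.87°  ·
  (1,3): δ = 74.82°  ·
  (1,4): δ = 0.40°  ✓
  (1,5): δ = 90.29°  ·
  (2,3): δ = 133.95°  ·
  (2,4): δ = 58.73°  ✓
  (2,5): δ = 31.16°  ✓
  (3,4): δ = 104.78°  ·
  (3,5): δ = 14.89°  ✓
  (4,5): δ = 90.11°  ·
antipodal pairs: 6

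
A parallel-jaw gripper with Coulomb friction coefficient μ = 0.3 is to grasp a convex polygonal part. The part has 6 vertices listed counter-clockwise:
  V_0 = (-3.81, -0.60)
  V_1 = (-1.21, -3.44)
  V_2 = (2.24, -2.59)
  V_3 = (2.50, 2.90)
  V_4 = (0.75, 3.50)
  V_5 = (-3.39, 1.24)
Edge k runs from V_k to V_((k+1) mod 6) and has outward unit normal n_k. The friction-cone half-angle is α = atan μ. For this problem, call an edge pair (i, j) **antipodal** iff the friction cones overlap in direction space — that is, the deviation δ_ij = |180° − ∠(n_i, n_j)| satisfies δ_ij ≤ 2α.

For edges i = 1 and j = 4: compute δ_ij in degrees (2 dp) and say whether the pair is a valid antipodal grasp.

δ = 14.79°, valid

α = atan 0.3 = 16.70°;  2α = 33.40°
edge 1: e_1 = (+3.45, +0.85);  n_1 = (+0.2392, -0.9710)
edge 4: e_4 = (-4.14, -2.26);  n_4 = (-0.4791, +0.8777)
∠(n_1, n_4) = 165.21°
δ = |180° − 165.21°| = 14.79°
14.79° ≤ 2α = 33.40°  →  valid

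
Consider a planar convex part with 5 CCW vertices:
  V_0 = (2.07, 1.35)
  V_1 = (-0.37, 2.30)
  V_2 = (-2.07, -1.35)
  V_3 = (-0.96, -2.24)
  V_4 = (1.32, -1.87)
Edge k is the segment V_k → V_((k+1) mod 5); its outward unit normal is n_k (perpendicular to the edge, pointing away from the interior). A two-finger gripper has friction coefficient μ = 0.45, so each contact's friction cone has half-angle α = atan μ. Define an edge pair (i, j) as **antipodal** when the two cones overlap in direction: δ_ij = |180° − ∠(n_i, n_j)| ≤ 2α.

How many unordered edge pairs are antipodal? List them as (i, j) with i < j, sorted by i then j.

count = 3; pairs: (0,2), (0,3), (1,4)

α = atan 0.45 = 24.23°;  2α = 48.46°
n_0 = (+0.3628, +0.9319)
n_1 = (-0.9065, +0.4222)
n_2 = (-0.6256, -0.7802)
n_3 = (+0.1602, -0.9871)
n_4 = (+0.9739, -0.2268)
  (0,1): δ = 93.70°  ·
  (0,2): δ = 17.45°  ✓
  (0,3): δ = 30.49°  ✓
  (0,4): δ = 98.16°  ·
  (1,2): δ = 103.75°  ·
  (1,3): δ = 55.81°  ·
  (1,4): δ = 11.86°  ✓
  (2,3): δ = 132.06°  ·
  (2,4): δ = 64.39°  ·
  (3,4): δ = 112.33°  ·
antipodal pairs: 3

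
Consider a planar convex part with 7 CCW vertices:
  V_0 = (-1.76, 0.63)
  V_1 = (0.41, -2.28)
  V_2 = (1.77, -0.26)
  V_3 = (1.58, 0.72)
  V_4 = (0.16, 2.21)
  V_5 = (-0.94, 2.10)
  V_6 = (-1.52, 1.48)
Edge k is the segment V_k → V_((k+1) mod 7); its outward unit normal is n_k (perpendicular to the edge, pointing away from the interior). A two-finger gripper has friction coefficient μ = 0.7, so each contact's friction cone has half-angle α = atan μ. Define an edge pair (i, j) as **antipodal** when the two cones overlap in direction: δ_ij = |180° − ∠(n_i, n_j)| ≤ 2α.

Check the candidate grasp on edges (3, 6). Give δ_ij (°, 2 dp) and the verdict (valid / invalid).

α = atan 0.7 = 34.99°;  2α = 69.98°
edge 3: e_3 = (-1.42, +1.49);  n_3 = (+0.7239, +0.6899)
edge 6: e_6 = (-0.24, -0.85);  n_6 = (-0.9624, +0.2717)
∠(n_3, n_6) = 120.61°
δ = |180° − 120.61°| = 59.39°
59.39° ≤ 2α = 69.98°  →  valid

δ = 59.39°, valid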